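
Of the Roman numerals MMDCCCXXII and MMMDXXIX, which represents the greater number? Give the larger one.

MMDCCCXXII = 2822
MMMDXXIX = 3529
3529 is larger

MMMDXXIX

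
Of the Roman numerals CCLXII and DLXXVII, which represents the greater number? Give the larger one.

CCLXII = 262
DLXXVII = 577
577 is larger

DLXXVII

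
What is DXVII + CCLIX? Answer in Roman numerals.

DXVII = 517
CCLIX = 259
517 + 259 = 776

DCCLXXVI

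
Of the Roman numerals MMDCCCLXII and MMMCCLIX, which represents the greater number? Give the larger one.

MMDCCCLXII = 2862
MMMCCLIX = 3259
3259 is larger

MMMCCLIX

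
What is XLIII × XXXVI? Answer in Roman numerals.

XLIII = 43
XXXVI = 36
43 × 36 = 1548

MDXLVIII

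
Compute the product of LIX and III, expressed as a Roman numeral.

LIX = 59
III = 3
59 × 3 = 177

CLXXVII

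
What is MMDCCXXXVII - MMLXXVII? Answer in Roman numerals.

MMDCCXXXVII = 2737
MMLXXVII = 2077
2737 - 2077 = 660

DCLX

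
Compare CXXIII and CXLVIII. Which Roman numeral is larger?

CXXIII = 123
CXLVIII = 148
148 is larger

CXLVIII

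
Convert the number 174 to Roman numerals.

Convert 174 to Roman numerals:
  174 contains 1×100 (C)
  74 contains 1×50 (L)
  24 contains 2×10 (XX)
  4 contains 1×4 (IV)

CLXXIV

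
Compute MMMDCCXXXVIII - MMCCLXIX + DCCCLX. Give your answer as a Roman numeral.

MMMDCCXXXVIII = 3738, MMCCLXIX = 2269, DCCCLX = 860
3738 - 2269 = 1469
1469 + 860 = 2329

MMCCCXXIX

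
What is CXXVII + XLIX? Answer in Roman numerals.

CXXVII = 127
XLIX = 49
127 + 49 = 176

CLXXVI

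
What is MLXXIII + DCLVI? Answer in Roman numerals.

MLXXIII = 1073
DCLVI = 656
1073 + 656 = 1729

MDCCXXIX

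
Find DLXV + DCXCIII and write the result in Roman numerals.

DLXV = 565
DCXCIII = 693
565 + 693 = 1258

MCCLVIII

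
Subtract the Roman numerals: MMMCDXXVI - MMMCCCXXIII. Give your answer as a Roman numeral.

MMMCDXXVI = 3426
MMMCCCXXIII = 3323
3426 - 3323 = 103

CIII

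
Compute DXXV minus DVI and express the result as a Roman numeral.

DXXV = 525
DVI = 506
525 - 506 = 19

XIX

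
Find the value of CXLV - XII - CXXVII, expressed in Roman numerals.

CXLV = 145, XII = 12, CXXVII = 127
145 - 12 = 133
133 - 127 = 6

VI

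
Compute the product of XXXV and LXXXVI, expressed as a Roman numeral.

XXXV = 35
LXXXVI = 86
35 × 86 = 3010

MMMX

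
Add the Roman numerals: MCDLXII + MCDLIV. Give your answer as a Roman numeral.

MCDLXII = 1462
MCDLIV = 1454
1462 + 1454 = 2916

MMCMXVI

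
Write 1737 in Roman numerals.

Convert 1737 to Roman numerals:
  1737 contains 1×1000 (M)
  737 contains 1×500 (D)
  237 contains 2×100 (CC)
  37 contains 3×10 (XXX)
  7 contains 1×5 (V)
  2 contains 2×1 (II)

MDCCXXXVII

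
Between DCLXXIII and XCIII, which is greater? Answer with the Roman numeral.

DCLXXIII = 673
XCIII = 93
673 is larger

DCLXXIII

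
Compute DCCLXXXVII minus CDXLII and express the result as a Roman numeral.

DCCLXXXVII = 787
CDXLII = 442
787 - 442 = 345

CCCXLV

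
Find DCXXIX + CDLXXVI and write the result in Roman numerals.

DCXXIX = 629
CDLXXVI = 476
629 + 476 = 1105

MCV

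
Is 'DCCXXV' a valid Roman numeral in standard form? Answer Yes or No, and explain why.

'DCCXXV': Check the rules: uses only the symbols I, V, X, L, C, D, M; no symbol is repeated more than three times in a row; V, L and D each appear at most once; no smaller symbol precedes a larger one (values never increase from left to right). Value: D (500) + C (100) + C (100) + X (10) + X (10) + V (5) = 725. So it is a valid standard Roman numeral.

Yes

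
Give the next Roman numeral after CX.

CX = 110; next is 111

CXI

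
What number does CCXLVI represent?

CCXLVI: C=100, C=100, XL=40, V=5, I=1
100 + 100 + 40 + 5 + 1 = 246

246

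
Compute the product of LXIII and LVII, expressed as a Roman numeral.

LXIII = 63
LVII = 57
63 × 57 = 3591

MMMDXCI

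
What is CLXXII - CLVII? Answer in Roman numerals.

CLXXII = 172
CLVII = 157
172 - 157 = 15

XV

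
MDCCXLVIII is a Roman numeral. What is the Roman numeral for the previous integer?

MDCCXLVIII = 1748; previous is 1747

MDCCXLVII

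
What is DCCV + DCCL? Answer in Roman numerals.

DCCV = 705
DCCL = 750
705 + 750 = 1455

MCDLV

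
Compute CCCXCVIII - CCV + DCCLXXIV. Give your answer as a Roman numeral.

CCCXCVIII = 398, CCV = 205, DCCLXXIV = 774
398 - 205 = 193
193 + 774 = 967

CMLXVII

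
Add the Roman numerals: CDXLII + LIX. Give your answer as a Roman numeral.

CDXLII = 442
LIX = 59
442 + 59 = 501

DI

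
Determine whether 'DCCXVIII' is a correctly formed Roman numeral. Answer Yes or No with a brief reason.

'DCCXVIII': Check the rules: uses only the symbols I, V, X, L, C, D, M; no symbol is repeated more than three times in a row; V, L and D each appear at most once; no smaller symbol precedes a larger one (values never increase from left to right). Value: D (500) + C (100) + C (100) + X (10) + V (5) + I (1) + I (1) + I (1) = 718. So it is a valid standard Roman numeral.

Yes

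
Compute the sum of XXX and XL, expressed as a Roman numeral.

XXX = 30
XL = 40
30 + 40 = 70

LXX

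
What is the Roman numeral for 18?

Convert 18 to Roman numerals:
  18 contains 1×10 (X)
  8 contains 1×5 (V)
  3 contains 3×1 (III)

XVIII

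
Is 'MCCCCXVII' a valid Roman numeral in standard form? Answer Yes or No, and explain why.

'MCCCCXVII': More than 3 consecutive C's

No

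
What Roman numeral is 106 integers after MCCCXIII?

MCCCXIII = 1313
1313 + 106 = 1419

MCDXIX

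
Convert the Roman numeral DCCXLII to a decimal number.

DCCXLII: D=500, C=100, C=100, XL=40, I=1, I=1
500 + 100 + 100 + 40 + 1 + 1 = 742

742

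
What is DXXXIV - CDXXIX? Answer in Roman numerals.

DXXXIV = 534
CDXXIX = 429
534 - 429 = 105

CV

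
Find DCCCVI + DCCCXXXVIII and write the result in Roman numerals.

DCCCVI = 806
DCCCXXXVIII = 838
806 + 838 = 1644

MDCXLIV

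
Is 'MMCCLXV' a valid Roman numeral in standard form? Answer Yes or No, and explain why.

'MMCCLXV': Check the rules: uses only the symbols I, V, X, L, C, D, M; no symbol is repeated more than three times in a row; V, L and D each appear at most once; no smaller symbol precedes a larger one (values never increase from left to right). Value: M (1000) + M (1000) + C (100) + C (100) + L (50) + X (10) + V (5) = 2265. So it is a valid standard Roman numeral.

Yes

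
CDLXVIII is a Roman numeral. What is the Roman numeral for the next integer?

CDLXVIII = 468, so the next integer is 468 + 1 = 469

CDLXIX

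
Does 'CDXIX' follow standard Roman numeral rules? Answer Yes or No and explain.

'CDXIX': Check the rules: uses only the symbols I, V, X, L, C, D, M; no symbol is repeated more than three times in a row; V, L and D each appear at most once; the only places a smaller symbol precedes a larger one are the allowed subtractive pairs CD, IX, the symbol right after such a pair (if any) is smaller than the pair's first symbol, and otherwise the values never increase from left to right. Value: CD (400) + X (10) + IX (9) = 419. So it is a valid standard Roman numeral.

Yes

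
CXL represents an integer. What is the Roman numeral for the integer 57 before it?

CXL = 140
140 - 57 = 83

LXXXIII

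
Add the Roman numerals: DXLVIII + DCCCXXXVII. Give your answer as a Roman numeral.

DXLVIII = 548
DCCCXXXVII = 837
548 + 837 = 1385

MCCCLXXXV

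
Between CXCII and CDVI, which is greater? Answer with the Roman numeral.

CXCII = 192
CDVI = 406
406 is larger

CDVI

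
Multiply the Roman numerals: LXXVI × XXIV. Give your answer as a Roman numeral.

LXXVI = 76
XXIV = 24
76 × 24 = 1824

MDCCCXXIV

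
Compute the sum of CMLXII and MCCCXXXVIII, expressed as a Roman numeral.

CMLXII = 962
MCCCXXXVIII = 1338
962 + 1338 = 2300

MMCCC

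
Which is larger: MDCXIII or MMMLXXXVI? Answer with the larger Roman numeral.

MDCXIII = 1613
MMMLXXXVI = 3086
3086 is larger

MMMLXXXVI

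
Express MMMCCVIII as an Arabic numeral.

MMMCCVIII: M=1000, M=1000, M=1000, C=100, C=100, V=5, I=1, I=1, I=1
1000 + 1000 + 1000 + 100 + 100 + 5 + 1 + 1 + 1 = 3208

3208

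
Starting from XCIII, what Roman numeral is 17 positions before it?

XCIII = 93
93 - 17 = 76

LXXVI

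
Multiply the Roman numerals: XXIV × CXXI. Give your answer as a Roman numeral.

XXIV = 24
CXXI = 121
24 × 121 = 2904

MMCMIV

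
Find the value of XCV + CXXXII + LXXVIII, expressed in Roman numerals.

XCV = 95, CXXXII = 132, LXXVIII = 78
95 + 132 = 227
227 + 78 = 305

CCCV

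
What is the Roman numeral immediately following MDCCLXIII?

MDCCLXIII = 1763, so the next integer is 1763 + 1 = 1764

MDCCLXIV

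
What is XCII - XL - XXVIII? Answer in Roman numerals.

XCII = 92, XL = 40, XXVIII = 28
92 - 40 = 52
52 - 28 = 24

XXIV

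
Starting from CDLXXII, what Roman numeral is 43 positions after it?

CDLXXII = 472
472 + 43 = 515

DXV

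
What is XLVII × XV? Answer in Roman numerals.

XLVII = 47
XV = 15
47 × 15 = 705

DCCV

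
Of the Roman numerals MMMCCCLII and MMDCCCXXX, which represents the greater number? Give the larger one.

MMMCCCLII = 3352
MMDCCCXXX = 2830
3352 is larger

MMMCCCLII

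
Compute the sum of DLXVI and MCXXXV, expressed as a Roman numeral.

DLXVI = 566
MCXXXV = 1135
566 + 1135 = 1701

MDCCI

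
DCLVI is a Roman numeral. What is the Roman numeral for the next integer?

DCLVI = 656, so the next integer is 656 + 1 = 657

DCLVII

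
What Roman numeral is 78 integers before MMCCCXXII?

MMCCCXXII = 2322
2322 - 78 = 2244

MMCCXLIV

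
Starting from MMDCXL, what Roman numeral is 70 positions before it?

MMDCXL = 2640
2640 - 70 = 2570

MMDLXX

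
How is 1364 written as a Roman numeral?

Convert 1364 to Roman numerals:
  1364 contains 1×1000 (M)
  364 contains 3×100 (CCC)
  64 contains 1×50 (L)
  14 contains 1×10 (X)
  4 contains 1×4 (IV)

MCCCLXIV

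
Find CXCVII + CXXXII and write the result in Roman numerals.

CXCVII = 197
CXXXII = 132
197 + 132 = 329

CCCXXIX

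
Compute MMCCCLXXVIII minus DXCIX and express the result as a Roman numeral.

MMCCCLXXVIII = 2378
DXCIX = 599
2378 - 599 = 1779

MDCCLXXIX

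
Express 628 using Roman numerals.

Convert 628 to Roman numerals:
  628 contains 1×500 (D)
  128 contains 1×100 (C)
  28 contains 2×10 (XX)
  8 contains 1×5 (V)
  3 contains 3×1 (III)

DCXXVIII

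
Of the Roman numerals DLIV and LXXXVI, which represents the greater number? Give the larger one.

DLIV = 554
LXXXVI = 86
554 is larger

DLIV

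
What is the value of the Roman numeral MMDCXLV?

MMDCXLV: M=1000, M=1000, D=500, C=100, XL=40, V=5
1000 + 1000 + 500 + 100 + 40 + 5 = 2645

2645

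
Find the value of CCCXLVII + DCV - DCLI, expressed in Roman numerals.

CCCXLVII = 347, DCV = 605, DCLI = 651
347 + 605 = 952
952 - 651 = 301

CCCI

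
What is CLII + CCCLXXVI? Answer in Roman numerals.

CLII = 152
CCCLXXVI = 376
152 + 376 = 528

DXXVIII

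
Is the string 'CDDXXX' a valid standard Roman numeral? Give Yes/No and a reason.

'CDDXXX': D should not appear more than once

No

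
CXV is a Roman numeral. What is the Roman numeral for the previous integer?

CXV = 115; previous is 114

CXIV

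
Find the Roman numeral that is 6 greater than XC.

XC = 90
90 + 6 = 96

XCVI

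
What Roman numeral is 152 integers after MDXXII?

MDXXII = 1522
1522 + 152 = 1674

MDCLXXIV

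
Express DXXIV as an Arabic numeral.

DXXIV: D=500, X=10, X=10, IV=4
500 + 10 + 10 + 4 = 524

524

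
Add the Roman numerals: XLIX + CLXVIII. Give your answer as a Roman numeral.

XLIX = 49
CLXVIII = 168
49 + 168 = 217

CCXVII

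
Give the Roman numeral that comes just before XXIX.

XXIX = 29, so the previous integer is 29 - 1 = 28

XXVIII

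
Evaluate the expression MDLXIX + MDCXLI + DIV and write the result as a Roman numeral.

MDLXIX = 1569, MDCXLI = 1641, DIV = 504
1569 + 1641 = 3210
3210 + 504 = 3714

MMMDCCXIV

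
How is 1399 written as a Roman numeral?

Convert 1399 to Roman numerals:
  1399 contains 1×1000 (M)
  399 contains 3×100 (CCC)
  99 contains 1×90 (XC)
  9 contains 1×9 (IX)

MCCCXCIX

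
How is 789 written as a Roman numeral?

Convert 789 to Roman numerals:
  789 contains 1×500 (D)
  289 contains 2×100 (CC)
  89 contains 1×50 (L)
  39 contains 3×10 (XXX)
  9 contains 1×9 (IX)

DCCLXXXIX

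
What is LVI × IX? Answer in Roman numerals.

LVI = 56
IX = 9
56 × 9 = 504

DIV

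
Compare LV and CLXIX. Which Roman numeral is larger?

LV = 55
CLXIX = 169
169 is larger

CLXIX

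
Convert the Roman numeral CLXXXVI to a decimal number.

CLXXXVI: C=100, L=50, X=10, X=10, X=10, V=5, I=1
100 + 50 + 10 + 10 + 10 + 5 + 1 = 186

186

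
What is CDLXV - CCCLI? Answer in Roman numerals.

CDLXV = 465
CCCLI = 351
465 - 351 = 114

CXIV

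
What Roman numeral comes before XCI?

XCI = 91, so the previous integer is 91 - 1 = 90

XC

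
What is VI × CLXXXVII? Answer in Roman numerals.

VI = 6
CLXXXVII = 187
6 × 187 = 1122

MCXXII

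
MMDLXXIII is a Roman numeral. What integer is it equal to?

MMDLXXIII: M=1000, M=1000, D=500, L=50, X=10, X=10, I=1, I=1, I=1
1000 + 1000 + 500 + 50 + 10 + 10 + 1 + 1 + 1 = 2573

2573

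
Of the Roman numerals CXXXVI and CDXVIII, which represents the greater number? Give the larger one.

CXXXVI = 136
CDXVIII = 418
418 is larger

CDXVIII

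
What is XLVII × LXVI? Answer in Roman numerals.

XLVII = 47
LXVI = 66
47 × 66 = 3102

MMMCII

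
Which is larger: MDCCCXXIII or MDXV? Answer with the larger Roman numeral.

MDCCCXXIII = 1823
MDXV = 1515
1823 is larger

MDCCCXXIII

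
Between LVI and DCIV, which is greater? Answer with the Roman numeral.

LVI = 56
DCIV = 604
604 is larger

DCIV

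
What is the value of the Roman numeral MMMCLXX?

MMMCLXX: M=1000, M=1000, M=1000, C=100, L=50, X=10, X=10
1000 + 1000 + 1000 + 100 + 50 + 10 + 10 = 3170

3170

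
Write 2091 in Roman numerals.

Convert 2091 to Roman numerals:
  2091 contains 2×1000 (MM)
  91 contains 1×90 (XC)
  1 contains 1×1 (I)

MMXCI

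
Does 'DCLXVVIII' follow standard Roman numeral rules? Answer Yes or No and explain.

'DCLXVVIII': V should not appear more than once

No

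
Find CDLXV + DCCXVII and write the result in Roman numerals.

CDLXV = 465
DCCXVII = 717
465 + 717 = 1182

MCLXXXII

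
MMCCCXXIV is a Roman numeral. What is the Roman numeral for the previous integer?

MMCCCXXIV = 2324, so the previous integer is 2324 - 1 = 2323

MMCCCXXIII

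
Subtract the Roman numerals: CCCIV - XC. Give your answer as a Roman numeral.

CCCIV = 304
XC = 90
304 - 90 = 214

CCXIV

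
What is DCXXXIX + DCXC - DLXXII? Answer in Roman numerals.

DCXXXIX = 639, DCXC = 690, DLXXII = 572
639 + 690 = 1329
1329 - 572 = 757

DCCLVII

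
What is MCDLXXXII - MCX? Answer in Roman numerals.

MCDLXXXII = 1482
MCX = 1110
1482 - 1110 = 372

CCCLXXII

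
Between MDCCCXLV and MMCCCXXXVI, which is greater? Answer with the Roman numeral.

MDCCCXLV = 1845
MMCCCXXXVI = 2336
2336 is larger

MMCCCXXXVI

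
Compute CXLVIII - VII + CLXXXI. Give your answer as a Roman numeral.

CXLVIII = 148, VII = 7, CLXXXI = 181
148 - 7 = 141
141 + 181 = 322

CCCXXII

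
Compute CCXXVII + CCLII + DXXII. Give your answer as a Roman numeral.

CCXXVII = 227, CCLII = 252, DXXII = 522
227 + 252 = 479
479 + 522 = 1001

MI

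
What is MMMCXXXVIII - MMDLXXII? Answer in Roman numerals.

MMMCXXXVIII = 3138
MMDLXXII = 2572
3138 - 2572 = 566

DLXVI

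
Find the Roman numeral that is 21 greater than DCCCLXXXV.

DCCCLXXXV = 885
885 + 21 = 906

CMVI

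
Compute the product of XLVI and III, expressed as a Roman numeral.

XLVI = 46
III = 3
46 × 3 = 138

CXXXVIII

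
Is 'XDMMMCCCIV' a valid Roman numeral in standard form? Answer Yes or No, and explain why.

'XDMMMCCCIV': Invalid subtractive combination: XD

No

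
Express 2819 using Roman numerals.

Convert 2819 to Roman numerals:
  2819 contains 2×1000 (MM)
  819 contains 1×500 (D)
  319 contains 3×100 (CCC)
  19 contains 1×10 (X)
  9 contains 1×9 (IX)

MMDCCCXIX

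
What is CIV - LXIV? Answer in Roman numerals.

CIV = 104
LXIV = 64
104 - 64 = 40

XL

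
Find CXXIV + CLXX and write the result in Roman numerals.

CXXIV = 124
CLXX = 170
124 + 170 = 294

CCXCIV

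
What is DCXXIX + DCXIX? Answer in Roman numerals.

DCXXIX = 629
DCXIX = 619
629 + 619 = 1248

MCCXLVIII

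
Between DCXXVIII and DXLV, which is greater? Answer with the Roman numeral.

DCXXVIII = 628
DXLV = 545
628 is larger

DCXXVIII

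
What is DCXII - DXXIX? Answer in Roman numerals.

DCXII = 612
DXXIX = 529
612 - 529 = 83

LXXXIII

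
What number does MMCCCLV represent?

MMCCCLV: M=1000, M=1000, C=100, C=100, C=100, L=50, V=5
1000 + 1000 + 100 + 100 + 100 + 50 + 5 = 2355

2355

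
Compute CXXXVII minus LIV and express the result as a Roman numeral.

CXXXVII = 137
LIV = 54
137 - 54 = 83

LXXXIII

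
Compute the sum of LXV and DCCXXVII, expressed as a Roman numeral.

LXV = 65
DCCXXVII = 727
65 + 727 = 792

DCCXCII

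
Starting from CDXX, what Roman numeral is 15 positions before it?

CDXX = 420
420 - 15 = 405

CDV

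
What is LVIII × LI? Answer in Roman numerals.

LVIII = 58
LI = 51
58 × 51 = 2958

MMCMLVIII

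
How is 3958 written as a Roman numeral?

Convert 3958 to Roman numerals:
  3958 contains 3×1000 (MMM)
  958 contains 1×900 (CM)
  58 contains 1×50 (L)
  8 contains 1×5 (V)
  3 contains 3×1 (III)

MMMCMLVIII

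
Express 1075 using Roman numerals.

Convert 1075 to Roman numerals:
  1075 contains 1×1000 (M)
  75 contains 1×50 (L)
  25 contains 2×10 (XX)
  5 contains 1×5 (V)

MLXXV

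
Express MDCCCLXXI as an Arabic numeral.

MDCCCLXXI: M=1000, D=500, C=100, C=100, C=100, L=50, X=10, X=10, I=1
1000 + 500 + 100 + 100 + 100 + 50 + 10 + 10 + 1 = 1871

1871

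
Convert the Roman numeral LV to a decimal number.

LV: L=50, V=5
50 + 5 = 55

55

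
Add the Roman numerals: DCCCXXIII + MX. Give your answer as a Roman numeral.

DCCCXXIII = 823
MX = 1010
823 + 1010 = 1833

MDCCCXXXIII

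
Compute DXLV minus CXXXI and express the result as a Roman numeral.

DXLV = 545
CXXXI = 131
545 - 131 = 414

CDXIV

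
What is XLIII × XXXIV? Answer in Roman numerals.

XLIII = 43
XXXIV = 34
43 × 34 = 1462

MCDLXII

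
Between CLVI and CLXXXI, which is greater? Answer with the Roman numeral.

CLVI = 156
CLXXXI = 181
181 is larger

CLXXXI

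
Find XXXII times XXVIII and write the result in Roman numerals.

XXXII = 32
XXVIII = 28
32 × 28 = 896

DCCCXCVI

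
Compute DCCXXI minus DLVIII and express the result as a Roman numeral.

DCCXXI = 721
DLVIII = 558
721 - 558 = 163

CLXIII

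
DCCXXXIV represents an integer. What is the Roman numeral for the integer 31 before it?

DCCXXXIV = 734
734 - 31 = 703

DCCIII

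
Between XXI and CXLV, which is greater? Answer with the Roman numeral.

XXI = 21
CXLV = 145
145 is larger

CXLV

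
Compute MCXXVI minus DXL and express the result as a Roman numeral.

MCXXVI = 1126
DXL = 540
1126 - 540 = 586

DLXXXVI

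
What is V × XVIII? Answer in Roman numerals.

V = 5
XVIII = 18
5 × 18 = 90

XC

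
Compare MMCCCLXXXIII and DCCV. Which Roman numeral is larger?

MMCCCLXXXIII = 2383
DCCV = 705
2383 is larger

MMCCCLXXXIII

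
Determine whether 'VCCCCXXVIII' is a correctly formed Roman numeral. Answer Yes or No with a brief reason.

'VCCCCXXVIII': More than 3 consecutive C's

No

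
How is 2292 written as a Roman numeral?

Convert 2292 to Roman numerals:
  2292 contains 2×1000 (MM)
  292 contains 2×100 (CC)
  92 contains 1×90 (XC)
  2 contains 2×1 (II)

MMCCXCII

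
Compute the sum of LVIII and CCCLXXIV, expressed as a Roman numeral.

LVIII = 58
CCCLXXIV = 374
58 + 374 = 432

CDXXXII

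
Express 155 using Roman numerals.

Convert 155 to Roman numerals:
  155 contains 1×100 (C)
  55 contains 1×50 (L)
  5 contains 1×5 (V)

CLV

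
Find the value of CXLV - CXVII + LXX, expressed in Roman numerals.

CXLV = 145, CXVII = 117, LXX = 70
145 - 117 = 28
28 + 70 = 98

XCVIII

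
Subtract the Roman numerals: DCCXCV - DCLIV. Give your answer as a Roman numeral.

DCCXCV = 795
DCLIV = 654
795 - 654 = 141

CXLI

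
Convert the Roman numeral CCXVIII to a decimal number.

CCXVIII: C=100, C=100, X=10, V=5, I=1, I=1, I=1
100 + 100 + 10 + 5 + 1 + 1 + 1 = 218

218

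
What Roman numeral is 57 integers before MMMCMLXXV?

MMMCMLXXV = 3975
3975 - 57 = 3918

MMMCMXVIII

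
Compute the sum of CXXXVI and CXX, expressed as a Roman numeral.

CXXXVI = 136
CXX = 120
136 + 120 = 256

CCLVI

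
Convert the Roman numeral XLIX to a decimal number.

XLIX: XL=40, IX=9
40 + 9 = 49

49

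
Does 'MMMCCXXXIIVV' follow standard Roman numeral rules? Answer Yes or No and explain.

'MMMCCXXXIIVV': V should not appear more than once

No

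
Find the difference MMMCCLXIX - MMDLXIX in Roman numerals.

MMMCCLXIX = 3269
MMDLXIX = 2569
3269 - 2569 = 700

DCC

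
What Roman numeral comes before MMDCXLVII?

MMDCXLVII = 2647, so the previous integer is 2647 - 1 = 2646

MMDCXLVI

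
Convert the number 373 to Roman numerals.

Convert 373 to Roman numerals:
  373 contains 3×100 (CCC)
  73 contains 1×50 (L)
  23 contains 2×10 (XX)
  3 contains 3×1 (III)

CCCLXXIII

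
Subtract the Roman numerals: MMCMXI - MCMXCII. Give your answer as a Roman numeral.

MMCMXI = 2911
MCMXCII = 1992
2911 - 1992 = 919

CMXIX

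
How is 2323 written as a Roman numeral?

Convert 2323 to Roman numerals:
  2323 contains 2×1000 (MM)
  323 contains 3×100 (CCC)
  23 contains 2×10 (XX)
  3 contains 3×1 (III)

MMCCCXXIII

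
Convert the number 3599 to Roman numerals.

Convert 3599 to Roman numerals:
  3599 contains 3×1000 (MMM)
  599 contains 1×500 (D)
  99 contains 1×90 (XC)
  9 contains 1×9 (IX)

MMMDXCIX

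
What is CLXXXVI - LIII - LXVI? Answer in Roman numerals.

CLXXXVI = 186, LIII = 53, LXVI = 66
186 - 53 = 133
133 - 66 = 67

LXVII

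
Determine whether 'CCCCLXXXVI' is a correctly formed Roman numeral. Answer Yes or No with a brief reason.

'CCCCLXXXVI': More than 3 consecutive C's

No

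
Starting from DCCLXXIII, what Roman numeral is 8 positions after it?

DCCLXXIII = 773
773 + 8 = 781

DCCLXXXI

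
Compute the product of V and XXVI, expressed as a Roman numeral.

V = 5
XXVI = 26
5 × 26 = 130

CXXX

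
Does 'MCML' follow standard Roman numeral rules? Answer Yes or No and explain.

'MCML': Check the rules: uses only the symbols I, V, X, L, C, D, M; no symbol is repeated more than three times in a row; V, L and D each appear at most once; the only place a smaller symbol precedes a larger one is the allowed subtractive pair CM, the symbol right after such a pair (if any) is smaller than the pair's first symbol, and otherwise the values never increase from left to right. Value: M (1000) + CM (900) + L (50) = 1950. So it is a valid standard Roman numeral.

Yes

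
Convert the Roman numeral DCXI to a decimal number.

DCXI: D=500, C=100, X=10, I=1
500 + 100 + 10 + 1 = 611

611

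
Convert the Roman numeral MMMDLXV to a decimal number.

MMMDLXV: M=1000, M=1000, M=1000, D=500, L=50, X=10, V=5
1000 + 1000 + 1000 + 500 + 50 + 10 + 5 = 3565

3565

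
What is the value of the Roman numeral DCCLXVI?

DCCLXVI: D=500, C=100, C=100, L=50, X=10, V=5, I=1
500 + 100 + 100 + 50 + 10 + 5 + 1 = 766

766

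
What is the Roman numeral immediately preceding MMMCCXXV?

MMMCCXXV = 3225, so the previous integer is 3225 - 1 = 3224

MMMCCXXIV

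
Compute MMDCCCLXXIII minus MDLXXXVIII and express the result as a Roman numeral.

MMDCCCLXXIII = 2873
MDLXXXVIII = 1588
2873 - 1588 = 1285

MCCLXXXV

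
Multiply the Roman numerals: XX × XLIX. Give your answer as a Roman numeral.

XX = 20
XLIX = 49
20 × 49 = 980

CMLXXX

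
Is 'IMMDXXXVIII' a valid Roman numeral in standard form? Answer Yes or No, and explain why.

'IMMDXXXVIII': Invalid subtractive combination: IM

No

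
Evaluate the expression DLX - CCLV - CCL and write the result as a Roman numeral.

DLX = 560, CCLV = 255, CCL = 250
560 - 255 = 305
305 - 250 = 55

LV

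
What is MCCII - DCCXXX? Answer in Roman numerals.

MCCII = 1202
DCCXXX = 730
1202 - 730 = 472

CDLXXII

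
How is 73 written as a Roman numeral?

Convert 73 to Roman numerals:
  73 contains 1×50 (L)
  23 contains 2×10 (XX)
  3 contains 3×1 (III)

LXXIII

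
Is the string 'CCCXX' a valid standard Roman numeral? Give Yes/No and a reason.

'CCCXX': Check the rules: uses only the symbols I, V, X, L, C, D, M; no symbol is repeated more than three times in a row; V, L and D each appear at most once; no smaller symbol precedes a larger one (values never increase from left to right). Value: C (100) + C (100) + C (100) + X (10) + X (10) = 320. So it is a valid standard Roman numeral.

Yes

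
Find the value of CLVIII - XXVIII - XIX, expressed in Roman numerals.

CLVIII = 158, XXVIII = 28, XIX = 19
158 - 28 = 130
130 - 19 = 111

CXI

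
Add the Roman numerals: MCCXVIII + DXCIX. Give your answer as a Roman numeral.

MCCXVIII = 1218
DXCIX = 599
1218 + 599 = 1817

MDCCCXVII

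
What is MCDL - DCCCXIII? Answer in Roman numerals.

MCDL = 1450
DCCCXIII = 813
1450 - 813 = 637

DCXXXVII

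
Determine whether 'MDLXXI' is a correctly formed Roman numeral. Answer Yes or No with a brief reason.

'MDLXXI': Check the rules: uses only the symbols I, V, X, L, C, D, M; no symbol is repeated more than three times in a row; V, L and D each appear at most once; no smaller symbol precedes a larger one (values never increase from left to right). Value: M (1000) + D (500) + L (50) + X (10) + X (10) + I (1) = 1571. So it is a valid standard Roman numeral.

Yes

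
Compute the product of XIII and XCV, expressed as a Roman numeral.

XIII = 13
XCV = 95
13 × 95 = 1235

MCCXXXV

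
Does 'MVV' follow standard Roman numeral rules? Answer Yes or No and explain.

'MVV': V should not appear more than once

No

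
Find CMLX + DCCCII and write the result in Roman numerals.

CMLX = 960
DCCCII = 802
960 + 802 = 1762

MDCCLXII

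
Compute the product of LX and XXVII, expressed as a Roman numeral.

LX = 60
XXVII = 27
60 × 27 = 1620

MDCXX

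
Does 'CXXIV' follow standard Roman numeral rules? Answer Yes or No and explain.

'CXXIV': Check the rules: uses only the symbols I, V, X, L, C, D, M; no symbol is repeated more than three times in a row; V, L and D each appear at most once; the only place a smaller symbol precedes a larger one is the allowed subtractive pair IV, the symbol right after such a pair (if any) is smaller than the pair's first symbol, and otherwise the values never increase from left to right. Value: C (100) + X (10) + X (10) + IV (4) = 124. So it is a valid standard Roman numeral.

Yes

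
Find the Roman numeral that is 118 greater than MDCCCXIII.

MDCCCXIII = 1813
1813 + 118 = 1931

MCMXXXI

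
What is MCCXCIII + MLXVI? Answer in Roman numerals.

MCCXCIII = 1293
MLXVI = 1066
1293 + 1066 = 2359

MMCCCLIX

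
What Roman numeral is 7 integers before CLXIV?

CLXIV = 164
164 - 7 = 157

CLVII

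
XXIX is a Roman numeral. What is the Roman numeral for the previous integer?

XXIX = 29, so the previous integer is 29 - 1 = 28

XXVIII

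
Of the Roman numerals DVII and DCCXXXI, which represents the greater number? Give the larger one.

DVII = 507
DCCXXXI = 731
731 is larger

DCCXXXI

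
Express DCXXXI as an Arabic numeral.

DCXXXI: D=500, C=100, X=10, X=10, X=10, I=1
500 + 100 + 10 + 10 + 10 + 1 = 631

631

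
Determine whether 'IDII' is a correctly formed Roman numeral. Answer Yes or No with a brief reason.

'IDII': Invalid subtractive combination: ID

No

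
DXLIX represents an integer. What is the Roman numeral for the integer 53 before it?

DXLIX = 549
549 - 53 = 496

CDXCVI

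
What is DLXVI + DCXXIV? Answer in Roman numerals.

DLXVI = 566
DCXXIV = 624
566 + 624 = 1190

MCXC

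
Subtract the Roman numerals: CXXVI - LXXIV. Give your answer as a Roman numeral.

CXXVI = 126
LXXIV = 74
126 - 74 = 52

LII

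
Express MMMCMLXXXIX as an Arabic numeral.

MMMCMLXXXIX: M=1000, M=1000, M=1000, CM=900, L=50, X=10, X=10, X=10, IX=9
1000 + 1000 + 1000 + 900 + 50 + 10 + 10 + 10 + 9 = 3989

3989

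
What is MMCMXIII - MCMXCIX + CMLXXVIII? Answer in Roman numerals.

MMCMXIII = 2913, MCMXCIX = 1999, CMLXXVIII = 978
2913 - 1999 = 914
914 + 978 = 1892

MDCCCXCII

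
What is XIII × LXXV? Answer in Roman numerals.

XIII = 13
LXXV = 75
13 × 75 = 975

CMLXXV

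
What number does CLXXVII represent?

CLXXVII: C=100, L=50, X=10, X=10, V=5, I=1, I=1
100 + 50 + 10 + 10 + 5 + 1 + 1 = 177

177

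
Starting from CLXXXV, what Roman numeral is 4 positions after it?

CLXXXV = 185
185 + 4 = 189

CLXXXIX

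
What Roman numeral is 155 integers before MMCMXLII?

MMCMXLII = 2942
2942 - 155 = 2787

MMDCCLXXXVII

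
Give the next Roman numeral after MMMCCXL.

MMMCCXL = 3240, so the next integer is 3240 + 1 = 3241

MMMCCXLI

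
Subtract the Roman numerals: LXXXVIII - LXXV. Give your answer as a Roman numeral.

LXXXVIII = 88
LXXV = 75
88 - 75 = 13

XIII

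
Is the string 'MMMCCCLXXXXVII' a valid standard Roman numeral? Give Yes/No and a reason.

'MMMCCCLXXXXVII': More than 3 consecutive X's

No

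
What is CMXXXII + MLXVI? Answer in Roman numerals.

CMXXXII = 932
MLXVI = 1066
932 + 1066 = 1998

MCMXCVIII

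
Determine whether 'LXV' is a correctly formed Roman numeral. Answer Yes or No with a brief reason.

'LXV': Check the rules: uses only the symbols I, V, X, L, C, D, M; no symbol is repeated more than three times in a row; V, L and D each appear at most once; no smaller symbol precedes a larger one (values never increase from left to right). Value: L (50) + X (10) + V (5) = 65. So it is a valid standard Roman numeral.

Yes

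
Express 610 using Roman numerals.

Convert 610 to Roman numerals:
  610 contains 1×500 (D)
  110 contains 1×100 (C)
  10 contains 1×10 (X)

DCX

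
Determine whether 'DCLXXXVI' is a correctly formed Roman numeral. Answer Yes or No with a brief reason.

'DCLXXXVI': Check the rules: uses only the symbols I, V, X, L, C, D, M; no symbol is repeated more than three times in a row; V, L and D each appear at most once; no smaller symbol precedes a larger one (values never increase from left to right). Value: D (500) + C (100) + L (50) + X (10) + X (10) + X (10) + V (5) + I (1) = 686. So it is a valid standard Roman numeral.

Yes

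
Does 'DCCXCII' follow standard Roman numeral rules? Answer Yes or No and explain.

'DCCXCII': Check the rules: uses only the symbols I, V, X, L, C, D, M; no symbol is repeated more than three times in a row; V, L and D each appear at most once; the only place a smaller symbol precedes a larger one is the allowed subtractive pair XC, the symbol right after such a pair (if any) is smaller than the pair's first symbol, and otherwise the values never increase from left to right. Value: D (500) + C (100) + C (100) + XC (90) + I (1) + I (1) = 792. So it is a valid standard Roman numeral.

Yes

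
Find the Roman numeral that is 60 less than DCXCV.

DCXCV = 695
695 - 60 = 635

DCXXXV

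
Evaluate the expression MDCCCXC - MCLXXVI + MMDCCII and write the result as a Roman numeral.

MDCCCXC = 1890, MCLXXVI = 1176, MMDCCII = 2702
1890 - 1176 = 714
714 + 2702 = 3416

MMMCDXVI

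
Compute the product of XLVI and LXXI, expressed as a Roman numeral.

XLVI = 46
LXXI = 71
46 × 71 = 3266

MMMCCLXVI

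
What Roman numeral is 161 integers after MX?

MX = 1010
1010 + 161 = 1171

MCLXXI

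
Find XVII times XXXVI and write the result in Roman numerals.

XVII = 17
XXXVI = 36
17 × 36 = 612

DCXII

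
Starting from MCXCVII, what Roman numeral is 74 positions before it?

MCXCVII = 1197
1197 - 74 = 1123

MCXXIII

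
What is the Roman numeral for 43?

Convert 43 to Roman numerals:
  43 contains 1×40 (XL)
  3 contains 3×1 (III)

XLIII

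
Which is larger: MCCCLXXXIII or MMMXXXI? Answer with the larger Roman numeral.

MCCCLXXXIII = 1383
MMMXXXI = 3031
3031 is larger

MMMXXXI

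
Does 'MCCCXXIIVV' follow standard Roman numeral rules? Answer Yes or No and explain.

'MCCCXXIIVV': V should not appear more than once

No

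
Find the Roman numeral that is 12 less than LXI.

LXI = 61
61 - 12 = 49

XLIX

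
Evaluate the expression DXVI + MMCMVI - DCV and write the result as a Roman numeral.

DXVI = 516, MMCMVI = 2906, DCV = 605
516 + 2906 = 3422
3422 - 605 = 2817

MMDCCCXVII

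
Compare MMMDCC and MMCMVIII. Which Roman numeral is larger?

MMMDCC = 3700
MMCMVIII = 2908
3700 is larger

MMMDCC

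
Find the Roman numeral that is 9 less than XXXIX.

XXXIX = 39
39 - 9 = 30

XXX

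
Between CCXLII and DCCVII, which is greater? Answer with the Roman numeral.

CCXLII = 242
DCCVII = 707
707 is larger

DCCVII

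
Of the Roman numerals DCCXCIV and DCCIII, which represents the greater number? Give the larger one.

DCCXCIV = 794
DCCIII = 703
794 is larger

DCCXCIV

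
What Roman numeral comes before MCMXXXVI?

MCMXXXVI = 1936, so the previous integer is 1936 - 1 = 1935

MCMXXXV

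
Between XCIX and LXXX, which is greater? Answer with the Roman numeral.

XCIX = 99
LXXX = 80
99 is larger

XCIX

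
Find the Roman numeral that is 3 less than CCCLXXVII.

CCCLXXVII = 377
377 - 3 = 374

CCCLXXIV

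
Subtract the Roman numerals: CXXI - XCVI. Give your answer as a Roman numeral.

CXXI = 121
XCVI = 96
121 - 96 = 25

XXV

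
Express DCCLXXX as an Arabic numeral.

DCCLXXX: D=500, C=100, C=100, L=50, X=10, X=10, X=10
500 + 100 + 100 + 50 + 10 + 10 + 10 = 780

780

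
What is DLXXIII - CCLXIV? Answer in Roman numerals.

DLXXIII = 573
CCLXIV = 264
573 - 264 = 309

CCCIX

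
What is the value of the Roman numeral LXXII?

LXXII: L=50, X=10, X=10, I=1, I=1
50 + 10 + 10 + 1 + 1 = 72

72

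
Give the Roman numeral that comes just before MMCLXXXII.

MMCLXXXII = 2182, so the previous integer is 2182 - 1 = 2181

MMCLXXXI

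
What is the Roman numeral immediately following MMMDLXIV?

MMMDLXIV = 3564, so the next integer is 3564 + 1 = 3565

MMMDLXV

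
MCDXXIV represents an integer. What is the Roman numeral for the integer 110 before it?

MCDXXIV = 1424
1424 - 110 = 1314

MCCCXIV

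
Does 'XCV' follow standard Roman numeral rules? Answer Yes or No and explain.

'XCV': Check the rules: uses only the symbols I, V, X, L, C, D, M; no symbol is repeated more than three times in a row; V, L and D each appear at most once; the only place a smaller symbol precedes a larger one is the allowed subtractive pair XC, the symbol right after such a pair (if any) is smaller than the pair's first symbol, and otherwise the values never increase from left to right. Value: XC (90) + V (5) = 95. So it is a valid standard Roman numeral.

Yes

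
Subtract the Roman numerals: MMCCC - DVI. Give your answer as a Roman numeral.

MMCCC = 2300
DVI = 506
2300 - 506 = 1794

MDCCXCIV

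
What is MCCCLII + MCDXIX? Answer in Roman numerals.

MCCCLII = 1352
MCDXIX = 1419
1352 + 1419 = 2771

MMDCCLXXI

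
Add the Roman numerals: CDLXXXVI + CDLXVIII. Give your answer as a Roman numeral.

CDLXXXVI = 486
CDLXVIII = 468
486 + 468 = 954

CMLIV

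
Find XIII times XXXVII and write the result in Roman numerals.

XIII = 13
XXXVII = 37
13 × 37 = 481

CDLXXXI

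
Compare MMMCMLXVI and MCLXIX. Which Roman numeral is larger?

MMMCMLXVI = 3966
MCLXIX = 1169
3966 is larger

MMMCMLXVI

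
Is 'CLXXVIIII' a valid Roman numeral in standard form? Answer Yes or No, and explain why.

'CLXXVIIII': More than 3 consecutive I's

No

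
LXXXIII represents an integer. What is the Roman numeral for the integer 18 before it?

LXXXIII = 83
83 - 18 = 65

LXV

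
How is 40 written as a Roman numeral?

Convert 40 to Roman numerals:
  40 contains 1×40 (XL)

XL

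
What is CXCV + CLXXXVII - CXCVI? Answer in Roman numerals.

CXCV = 195, CLXXXVII = 187, CXCVI = 196
195 + 187 = 382
382 - 196 = 186

CLXXXVI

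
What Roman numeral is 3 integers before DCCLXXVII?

DCCLXXVII = 777
777 - 3 = 774

DCCLXXIV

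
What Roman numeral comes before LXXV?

LXXV = 75, so the previous integer is 75 - 1 = 74

LXXIV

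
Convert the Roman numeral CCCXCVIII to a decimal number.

CCCXCVIII: C=100, C=100, C=100, XC=90, V=5, I=1, I=1, I=1
100 + 100 + 100 + 90 + 5 + 1 + 1 + 1 = 398

398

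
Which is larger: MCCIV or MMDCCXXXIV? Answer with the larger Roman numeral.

MCCIV = 1204
MMDCCXXXIV = 2734
2734 is larger

MMDCCXXXIV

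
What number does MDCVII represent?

MDCVII: M=1000, D=500, C=100, V=5, I=1, I=1
1000 + 500 + 100 + 5 + 1 + 1 = 1607

1607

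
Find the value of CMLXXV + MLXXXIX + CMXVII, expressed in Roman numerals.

CMLXXV = 975, MLXXXIX = 1089, CMXVII = 917
975 + 1089 = 2064
2064 + 917 = 2981

MMCMLXXXI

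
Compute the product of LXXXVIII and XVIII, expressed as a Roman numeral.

LXXXVIII = 88
XVIII = 18
88 × 18 = 1584

MDLXXXIV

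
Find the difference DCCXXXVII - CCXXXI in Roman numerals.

DCCXXXVII = 737
CCXXXI = 231
737 - 231 = 506

DVI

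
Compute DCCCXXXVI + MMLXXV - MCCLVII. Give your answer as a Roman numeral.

DCCCXXXVI = 836, MMLXXV = 2075, MCCLVII = 1257
836 + 2075 = 2911
2911 - 1257 = 1654

MDCLIV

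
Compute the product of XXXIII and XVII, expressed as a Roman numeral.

XXXIII = 33
XVII = 17
33 × 17 = 561

DLXI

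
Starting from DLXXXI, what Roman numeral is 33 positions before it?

DLXXXI = 581
581 - 33 = 548

DXLVIII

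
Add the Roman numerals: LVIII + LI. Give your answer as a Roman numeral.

LVIII = 58
LI = 51
58 + 51 = 109

CIX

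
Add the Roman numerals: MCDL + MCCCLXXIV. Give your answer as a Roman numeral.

MCDL = 1450
MCCCLXXIV = 1374
1450 + 1374 = 2824

MMDCCCXXIV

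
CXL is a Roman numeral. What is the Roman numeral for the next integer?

CXL = 140, so the next integer is 140 + 1 = 141

CXLI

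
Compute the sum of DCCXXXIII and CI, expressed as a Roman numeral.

DCCXXXIII = 733
CI = 101
733 + 101 = 834

DCCCXXXIV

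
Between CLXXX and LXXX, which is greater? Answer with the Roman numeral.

CLXXX = 180
LXXX = 80
180 is larger

CLXXX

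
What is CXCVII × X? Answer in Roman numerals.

CXCVII = 197
X = 10
197 × 10 = 1970

MCMLXX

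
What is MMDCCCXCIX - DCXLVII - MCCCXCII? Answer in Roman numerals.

MMDCCCXCIX = 2899, DCXLVII = 647, MCCCXCII = 1392
2899 - 647 = 2252
2252 - 1392 = 860

DCCCLX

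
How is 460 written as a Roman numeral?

Convert 460 to Roman numerals:
  460 contains 1×400 (CD)
  60 contains 1×50 (L)
  10 contains 1×10 (X)

CDLX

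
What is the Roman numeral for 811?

Convert 811 to Roman numerals:
  811 contains 1×500 (D)
  311 contains 3×100 (CCC)
  11 contains 1×10 (X)
  1 contains 1×1 (I)

DCCCXI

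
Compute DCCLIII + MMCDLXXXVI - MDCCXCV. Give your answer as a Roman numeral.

DCCLIII = 753, MMCDLXXXVI = 2486, MDCCXCV = 1795
753 + 2486 = 3239
3239 - 1795 = 1444

MCDXLIV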